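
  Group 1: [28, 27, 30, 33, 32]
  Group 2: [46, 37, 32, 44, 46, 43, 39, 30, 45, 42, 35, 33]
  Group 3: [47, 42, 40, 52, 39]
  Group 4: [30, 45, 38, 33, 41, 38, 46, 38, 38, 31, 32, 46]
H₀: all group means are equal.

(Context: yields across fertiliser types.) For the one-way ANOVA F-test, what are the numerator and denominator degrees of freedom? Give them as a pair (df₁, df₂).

degrees of freedom = [3, 30]

k = 4 groups, N = 34 total
df = (k−1, N−k) = (4−1, 34−4) = (3, 30)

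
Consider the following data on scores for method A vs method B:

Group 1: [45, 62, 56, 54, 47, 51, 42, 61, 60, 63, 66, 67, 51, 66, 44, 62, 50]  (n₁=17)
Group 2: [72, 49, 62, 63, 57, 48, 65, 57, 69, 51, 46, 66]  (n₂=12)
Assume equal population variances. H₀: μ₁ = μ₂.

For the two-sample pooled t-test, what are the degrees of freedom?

df = n₁ + n₂ − 2 = 17 + 12 − 2 = 27

degrees of freedom = 27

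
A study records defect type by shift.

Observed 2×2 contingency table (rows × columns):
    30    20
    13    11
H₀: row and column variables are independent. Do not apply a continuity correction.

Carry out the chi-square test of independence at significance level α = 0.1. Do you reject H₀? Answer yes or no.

reject H₀: no

Row totals [50, 24], col totals [43, 31], n=74
χ² = (30−29.05)²/29.05 + (20−20.95)²/20.95 + (13−13.95)²/13.95 + (11−10.05)²/10.05 = 0.2267
df = 1
p-value (upper-tail) = 0.63400
At α=0.1: p ≥ α → fail to reject H₀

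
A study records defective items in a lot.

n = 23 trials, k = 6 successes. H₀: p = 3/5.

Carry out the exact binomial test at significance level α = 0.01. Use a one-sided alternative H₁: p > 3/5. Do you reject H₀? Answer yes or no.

reject H₀: no

Exact binomial: n=23, k=6, p₀=3/5=0.6000
P(X≥6) from Σ C(n,i)·p₀^i·(1−p₀)^(n−i)
p-value (one-sided, H₁ greater) = 0.99978
At α=0.01: p ≥ α → fail to reject H₀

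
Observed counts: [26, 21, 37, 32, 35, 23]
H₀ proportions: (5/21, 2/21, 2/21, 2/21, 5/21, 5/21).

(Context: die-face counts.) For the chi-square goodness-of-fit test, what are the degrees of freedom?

df = k − 1 = 6 − 1 = 5

degrees of freedom = 5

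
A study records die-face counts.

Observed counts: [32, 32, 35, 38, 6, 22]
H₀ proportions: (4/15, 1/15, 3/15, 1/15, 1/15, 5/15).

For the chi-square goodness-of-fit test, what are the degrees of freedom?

degrees of freedom = 5

df = k − 1 = 6 − 1 = 5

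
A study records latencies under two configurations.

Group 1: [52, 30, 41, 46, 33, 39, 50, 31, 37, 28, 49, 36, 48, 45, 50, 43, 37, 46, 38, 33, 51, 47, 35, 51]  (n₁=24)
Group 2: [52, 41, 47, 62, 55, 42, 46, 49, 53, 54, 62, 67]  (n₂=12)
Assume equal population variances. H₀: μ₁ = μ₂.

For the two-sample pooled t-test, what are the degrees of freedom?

df = n₁ + n₂ − 2 = 24 + 12 − 2 = 34

degrees of freedom = 34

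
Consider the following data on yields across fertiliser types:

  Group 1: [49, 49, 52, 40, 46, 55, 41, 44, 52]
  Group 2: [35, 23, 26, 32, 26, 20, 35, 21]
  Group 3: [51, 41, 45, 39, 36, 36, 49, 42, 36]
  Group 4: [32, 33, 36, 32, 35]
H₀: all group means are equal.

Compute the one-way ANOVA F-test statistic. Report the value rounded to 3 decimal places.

Group means [47.56, 27.25, 41.67, 33.60], grand mean 38.355
SSB = Σnᵢ(x̄ᵢ−x̄)² = 1960.175; SSW = ΣΣ(x−x̄ᵢ)² = 738.922
MSB = 1960.175/3 = 653.3915; MSW = 738.922/27 = 27.3675
F = MSB/MSW = 23.8747
df = (3, 27)

test statistic = 23.875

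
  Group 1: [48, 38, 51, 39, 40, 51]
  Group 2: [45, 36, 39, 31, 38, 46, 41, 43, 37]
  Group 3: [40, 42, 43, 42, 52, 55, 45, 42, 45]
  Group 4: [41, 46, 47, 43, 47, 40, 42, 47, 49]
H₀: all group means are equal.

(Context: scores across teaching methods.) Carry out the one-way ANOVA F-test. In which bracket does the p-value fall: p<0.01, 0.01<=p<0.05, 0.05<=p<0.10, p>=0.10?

p-value bracket: 0.05<=p<0.10

Group means [44.50, 39.56, 45.11, 44.67], grand mean 43.364
SSB = Σnᵢ(x̄ᵢ−x̄)² = 181.025; SSW = ΣΣ(x−x̄ᵢ)² = 656.611
MSB = 181.025/3 = 60.3418; MSW = 656.611/29 = 22.6418
F = MSB/MSW = 2.6651
df = (3, 29)
p-value (upper-tail) = 0.06641
→ bracket: 0.05<=p<0.10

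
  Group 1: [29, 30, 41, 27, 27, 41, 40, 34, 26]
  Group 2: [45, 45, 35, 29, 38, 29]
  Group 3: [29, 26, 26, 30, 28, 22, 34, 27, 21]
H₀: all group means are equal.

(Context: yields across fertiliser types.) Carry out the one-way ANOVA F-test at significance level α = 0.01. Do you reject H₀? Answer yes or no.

Group means [32.78, 36.83, 27.00], grand mean 31.625
SSB = Σnᵢ(x̄ᵢ−x̄)² = 367.236; SSW = ΣΣ(x−x̄ᵢ)² = 710.389
MSB = 367.236/2 = 183.6181; MSW = 710.389/21 = 33.8280
F = MSB/MSW = 5.4280
df = (2, 21)
p-value (upper-tail) = 0.01258
At α=0.01: p ≥ α → fail to reject H₀

reject H₀: no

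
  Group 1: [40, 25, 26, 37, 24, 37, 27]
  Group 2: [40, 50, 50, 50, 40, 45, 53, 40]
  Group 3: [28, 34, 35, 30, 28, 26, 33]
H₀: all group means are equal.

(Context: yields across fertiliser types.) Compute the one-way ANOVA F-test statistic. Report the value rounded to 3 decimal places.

Group means [30.86, 46.00, 30.57], grand mean 36.273
SSB = Σnᵢ(x̄ᵢ−x̄)² = 1189.792; SSW = ΣΣ(x−x̄ᵢ)² = 556.571
MSB = 1189.792/2 = 594.8961; MSW = 556.571/19 = 29.2932
F = MSB/MSW = 20.3083
df = (2, 19)

test statistic = 20.308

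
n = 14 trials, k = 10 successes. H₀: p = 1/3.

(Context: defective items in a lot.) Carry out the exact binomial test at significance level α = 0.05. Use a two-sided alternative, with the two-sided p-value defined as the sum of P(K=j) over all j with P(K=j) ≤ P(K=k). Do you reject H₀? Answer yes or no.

Exact binomial: n=14, k=10, p₀=1/3=0.3333
P(X=j) = C(n,j)·p₀^j·(1−p₀)^(n−j); p = Σ P(X=j) over j with P(X=j) ≤ P(X=10)
p-value (two-sided) = 0.00404
At α=0.05: p < α → reject H₀

reject H₀: yes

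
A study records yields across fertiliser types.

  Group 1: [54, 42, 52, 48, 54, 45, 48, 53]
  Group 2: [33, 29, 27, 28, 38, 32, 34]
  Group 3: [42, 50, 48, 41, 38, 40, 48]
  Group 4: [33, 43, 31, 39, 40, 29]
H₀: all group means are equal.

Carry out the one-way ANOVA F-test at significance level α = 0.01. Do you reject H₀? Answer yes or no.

reject H₀: yes

Group means [49.50, 31.57, 43.86, 35.83], grand mean 40.679
SSB = Σnᵢ(x̄ᵢ−x̄)² = 1414.702; SSW = ΣΣ(x−x̄ᵢ)² = 519.405
MSB = 1414.702/3 = 471.5675; MSW = 519.405/24 = 21.6419
F = MSB/MSW = 21.7896
df = (3, 24)
p-value (upper-tail) = 0.00000
At α=0.01: p < α → reject H₀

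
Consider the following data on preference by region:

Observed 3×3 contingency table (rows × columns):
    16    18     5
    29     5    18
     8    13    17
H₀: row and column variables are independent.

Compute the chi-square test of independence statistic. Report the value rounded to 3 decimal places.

Row totals [39, 52, 38], col totals [53, 36, 40], n=129
χ² = (16−16.02)²/16.02 + (18−10.88)²/10.88 + (5−12.09)²/12.09 + (29−21.36)²/21.36 + (5−14.51)²/14.51 + (18−16.12)²/16.12 + (8−15.61)²/15.61 + (13−10.60)²/10.60 + (17−11.78)²/11.78 = 24.5576
df = 4

test statistic = 24.558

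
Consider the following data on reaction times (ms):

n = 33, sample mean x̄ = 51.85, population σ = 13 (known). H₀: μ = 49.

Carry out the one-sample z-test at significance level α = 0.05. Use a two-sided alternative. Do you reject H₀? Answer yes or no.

reject H₀: no

SE = σ/√n = 13/√33 = 2.2630
z = (x̄−μ₀)/SE = (51.85−49)/2.2630 = 1.2594
p-value (two-sided) = 0.20789
At α=0.05: p ≥ α → fail to reject H₀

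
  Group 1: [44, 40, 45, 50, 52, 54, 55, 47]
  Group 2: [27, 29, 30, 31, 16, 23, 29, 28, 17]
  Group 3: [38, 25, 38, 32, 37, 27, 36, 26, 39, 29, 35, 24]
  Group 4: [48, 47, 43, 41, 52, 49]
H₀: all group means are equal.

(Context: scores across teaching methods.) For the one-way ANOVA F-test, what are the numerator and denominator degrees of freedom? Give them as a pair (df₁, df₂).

degrees of freedom = [3, 31]

k = 4 groups, N = 35 total
df = (k−1, N−k) = (4−1, 35−4) = (3, 31)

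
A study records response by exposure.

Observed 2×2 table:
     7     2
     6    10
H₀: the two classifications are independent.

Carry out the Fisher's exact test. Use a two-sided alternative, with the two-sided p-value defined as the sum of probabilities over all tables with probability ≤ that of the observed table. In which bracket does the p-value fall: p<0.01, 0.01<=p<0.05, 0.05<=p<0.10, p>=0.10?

Margins: r₁=9, r₂=16, c₁=13, c₂=12, n=25
p_obs = C(9,7)·C(16,6)/C(25,13); sum pmf over tables with pmf ≤ p_obs
p-value (two-sided) = 0.09684
→ bracket: 0.05<=p<0.10

p-value bracket: 0.05<=p<0.10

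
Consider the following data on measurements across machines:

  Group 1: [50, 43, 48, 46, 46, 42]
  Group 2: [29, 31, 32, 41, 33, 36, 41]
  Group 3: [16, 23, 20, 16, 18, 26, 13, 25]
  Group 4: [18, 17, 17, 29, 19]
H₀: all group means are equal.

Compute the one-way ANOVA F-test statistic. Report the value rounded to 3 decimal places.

Group means [45.83, 34.71, 19.62, 20.00], grand mean 29.808
SSB = Σnᵢ(x̄ᵢ−x̄)² = 3019.902; SSW = ΣΣ(x−x̄ᵢ)² = 440.137
MSB = 3019.902/3 = 1006.6339; MSW = 440.137/22 = 20.0062
F = MSB/MSW = 50.3160
df = (3, 22)

test statistic = 50.316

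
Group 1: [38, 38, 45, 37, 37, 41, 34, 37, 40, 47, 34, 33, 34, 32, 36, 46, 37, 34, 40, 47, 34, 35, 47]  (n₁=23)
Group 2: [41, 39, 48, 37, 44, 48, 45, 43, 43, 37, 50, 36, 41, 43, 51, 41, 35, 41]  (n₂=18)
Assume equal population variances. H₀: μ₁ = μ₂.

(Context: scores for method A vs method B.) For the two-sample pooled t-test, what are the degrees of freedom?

df = n₁ + n₂ − 2 = 23 + 18 − 2 = 39

degrees of freedom = 39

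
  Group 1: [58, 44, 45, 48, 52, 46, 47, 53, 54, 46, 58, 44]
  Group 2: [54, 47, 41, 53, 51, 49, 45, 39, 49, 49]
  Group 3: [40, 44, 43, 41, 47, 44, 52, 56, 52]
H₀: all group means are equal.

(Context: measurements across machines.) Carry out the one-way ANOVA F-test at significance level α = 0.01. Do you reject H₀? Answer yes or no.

Group means [49.58, 47.70, 46.56], grand mean 48.097
SSB = Σnᵢ(x̄ᵢ−x̄)² = 49.471; SSW = ΣΣ(x−x̄ᵢ)² = 757.239
MSB = 49.471/2 = 24.7354; MSW = 757.239/28 = 27.0442
F = MSB/MSW = 0.9146
df = (2, 28)
p-value (upper-tail) = 0.41231
At α=0.01: p ≥ α → fail to reject H₀

reject H₀: no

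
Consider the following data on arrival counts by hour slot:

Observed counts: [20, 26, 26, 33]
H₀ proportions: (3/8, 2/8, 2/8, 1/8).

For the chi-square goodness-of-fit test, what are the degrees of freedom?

df = k − 1 = 4 − 1 = 3

degrees of freedom = 3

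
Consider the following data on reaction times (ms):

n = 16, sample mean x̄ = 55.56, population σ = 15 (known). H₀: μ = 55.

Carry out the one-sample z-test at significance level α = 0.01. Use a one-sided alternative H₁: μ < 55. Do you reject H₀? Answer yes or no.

reject H₀: no

SE = σ/√n = 15/√16 = 3.7500
z = (x̄−μ₀)/SE = (55.56−55)/3.7500 = 0.1493
p-value (one-sided, H₁ less) = 0.55935
At α=0.01: p ≥ α → fail to reject H₀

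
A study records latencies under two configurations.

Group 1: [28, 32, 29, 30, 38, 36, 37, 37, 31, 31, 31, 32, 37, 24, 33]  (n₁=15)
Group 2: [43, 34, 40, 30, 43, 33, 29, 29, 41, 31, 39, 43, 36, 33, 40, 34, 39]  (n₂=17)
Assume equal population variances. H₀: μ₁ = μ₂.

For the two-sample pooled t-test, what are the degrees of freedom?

degrees of freedom = 30

df = n₁ + n₂ − 2 = 15 + 17 − 2 = 30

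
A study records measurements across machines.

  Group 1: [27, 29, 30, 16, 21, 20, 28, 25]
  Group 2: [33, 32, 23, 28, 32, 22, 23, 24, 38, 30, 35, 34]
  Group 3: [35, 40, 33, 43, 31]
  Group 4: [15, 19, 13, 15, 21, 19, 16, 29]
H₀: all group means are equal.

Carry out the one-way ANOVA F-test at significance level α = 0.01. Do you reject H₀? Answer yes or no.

reject H₀: yes

Group means [24.50, 29.50, 36.40, 18.38], grand mean 26.636
SSB = Σnᵢ(x̄ᵢ−x̄)² = 1157.561; SSW = ΣΣ(x−x̄ᵢ)² = 772.075
MSB = 1157.561/3 = 385.8538; MSW = 772.075/29 = 26.6233
F = MSB/MSW = 14.4931
df = (3, 29)
p-value (upper-tail) = 0.00001
At α=0.01: p < α → reject H₀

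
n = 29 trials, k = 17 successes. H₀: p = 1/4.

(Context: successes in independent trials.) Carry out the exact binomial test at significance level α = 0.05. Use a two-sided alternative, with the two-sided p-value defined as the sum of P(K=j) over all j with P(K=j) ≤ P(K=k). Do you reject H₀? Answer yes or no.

Exact binomial: n=29, k=17, p₀=1/4=0.2500
P(X=j) = C(n,j)·p₀^j·(1−p₀)^(n−j); p = Σ P(X=j) over j with P(X=j) ≤ P(X=17)
p-value (two-sided) = 0.00012
At α=0.05: p < α → reject H₀

reject H₀: yes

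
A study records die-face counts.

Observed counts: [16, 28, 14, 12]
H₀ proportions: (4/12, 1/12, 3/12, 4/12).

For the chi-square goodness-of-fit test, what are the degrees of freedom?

degrees of freedom = 3

df = k − 1 = 4 − 1 = 3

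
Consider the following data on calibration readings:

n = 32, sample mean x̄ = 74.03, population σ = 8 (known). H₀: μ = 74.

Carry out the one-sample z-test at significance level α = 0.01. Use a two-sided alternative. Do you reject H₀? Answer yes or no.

reject H₀: no

SE = σ/√n = 8/√32 = 1.4142
z = (x̄−μ₀)/SE = (74.03−74)/1.4142 = 0.0212
p-value (two-sided) = 0.98308
At α=0.01: p ≥ α → fail to reject H₀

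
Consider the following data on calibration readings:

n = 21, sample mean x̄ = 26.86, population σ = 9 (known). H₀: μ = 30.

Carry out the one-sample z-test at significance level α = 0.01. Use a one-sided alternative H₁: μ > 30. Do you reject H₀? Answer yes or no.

SE = σ/√n = 9/√21 = 1.9640
z = (x̄−μ₀)/SE = (26.86−30)/1.9640 = -1.5988
p-value (one-sided, H₁ greater) = 0.94507
At α=0.01: p ≥ α → fail to reject H₀

reject H₀: no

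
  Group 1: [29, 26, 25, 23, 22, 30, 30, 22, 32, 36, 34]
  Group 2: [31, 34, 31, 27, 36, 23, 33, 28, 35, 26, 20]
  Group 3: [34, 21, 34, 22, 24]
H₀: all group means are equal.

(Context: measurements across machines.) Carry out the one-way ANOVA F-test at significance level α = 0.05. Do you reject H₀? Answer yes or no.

reject H₀: no

Group means [28.09, 29.45, 27.00], grand mean 28.444
SSB = Σnᵢ(x̄ᵢ−x̄)² = 23.030; SSW = ΣΣ(x−x̄ᵢ)² = 665.636
MSB = 23.030/2 = 11.5152; MSW = 665.636/24 = 27.7348
F = MSB/MSW = 0.4152
df = (2, 24)
p-value (upper-tail) = 0.66487
At α=0.05: p ≥ α → fail to reject H₀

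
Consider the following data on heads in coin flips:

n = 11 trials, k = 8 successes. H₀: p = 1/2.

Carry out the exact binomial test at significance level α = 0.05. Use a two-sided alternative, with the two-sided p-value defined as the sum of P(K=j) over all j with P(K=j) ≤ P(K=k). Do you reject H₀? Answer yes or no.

reject H₀: no

Exact binomial: n=11, k=8, p₀=1/2=0.5000
P(X=j) = C(n,j)·p₀^j·(1−p₀)^(n−j); p = Σ P(X=j) over j with P(X=j) ≤ P(X=8)
p-value (two-sided) = 0.22656
At α=0.05: p ≥ α → fail to reject H₀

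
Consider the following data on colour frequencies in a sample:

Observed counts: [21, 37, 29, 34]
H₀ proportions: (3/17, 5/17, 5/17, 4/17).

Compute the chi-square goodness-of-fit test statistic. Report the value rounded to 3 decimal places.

n = 121; E_i = n·p_i = [21.35, 35.59, 35.59, 28.47]
χ² = (21−21.35)²/21.35 + (37−35.59)²/35.59 + (29−35.59)²/35.59 + (34−28.47)²/28.47 = 2.3554
df = 3

test statistic = 2.355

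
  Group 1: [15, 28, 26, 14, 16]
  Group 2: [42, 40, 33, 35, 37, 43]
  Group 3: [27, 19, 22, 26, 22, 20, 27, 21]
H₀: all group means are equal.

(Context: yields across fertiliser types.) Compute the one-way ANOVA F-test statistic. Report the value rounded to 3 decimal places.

Group means [19.80, 38.33, 23.00], grand mean 27.000
SSB = Σnᵢ(x̄ᵢ−x̄)² = 1157.867; SSW = ΣΣ(x−x̄ᵢ)² = 328.133
MSB = 1157.867/2 = 578.9333; MSW = 328.133/16 = 20.5083
F = MSB/MSW = 28.2292
df = (2, 16)

test statistic = 28.229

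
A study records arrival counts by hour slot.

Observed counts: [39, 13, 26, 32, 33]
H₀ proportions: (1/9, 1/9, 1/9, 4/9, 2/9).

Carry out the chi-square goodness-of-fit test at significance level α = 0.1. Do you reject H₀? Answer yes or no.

n = 143; E_i = n·p_i = [15.89, 15.89, 15.89, 63.56, 31.78]
χ² = (39−15.89)²/15.89 + (13−15.89)²/15.89 + (26−15.89)²/15.89 + (32−63.56)²/63.56 + (33−31.78)²/31.78 = 56.2902
df = 4
p-value (upper-tail) = 0.00000
At α=0.1: p < α → reject H₀

reject H₀: yes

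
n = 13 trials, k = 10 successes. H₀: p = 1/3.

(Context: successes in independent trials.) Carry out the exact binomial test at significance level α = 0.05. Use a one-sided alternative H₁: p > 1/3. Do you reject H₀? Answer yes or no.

reject H₀: yes

Exact binomial: n=13, k=10, p₀=1/3=0.3333
P(X≥10) from Σ C(n,i)·p₀^i·(1−p₀)^(n−i)
p-value (one-sided, H₁ greater) = 0.00165
At α=0.05: p < α → reject H₀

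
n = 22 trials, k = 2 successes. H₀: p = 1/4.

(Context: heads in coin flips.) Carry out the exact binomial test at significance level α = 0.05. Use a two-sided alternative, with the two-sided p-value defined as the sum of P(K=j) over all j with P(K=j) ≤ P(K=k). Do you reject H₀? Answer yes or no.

Exact binomial: n=22, k=2, p₀=1/4=0.2500
P(X=j) = C(n,j)·p₀^j·(1−p₀)^(n−j); p = Σ P(X=j) over j with P(X=j) ≤ P(X=2)
p-value (two-sided) = 0.13524
At α=0.05: p ≥ α → fail to reject H₀

reject H₀: no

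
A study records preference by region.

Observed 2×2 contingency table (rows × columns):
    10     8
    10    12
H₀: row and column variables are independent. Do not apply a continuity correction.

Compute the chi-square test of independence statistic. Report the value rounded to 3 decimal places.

test statistic = 0.404

Row totals [18, 22], col totals [20, 20], n=40
χ² = (10−9.00)²/9.00 + (8−9.00)²/9.00 + (10−11.00)²/11.00 + (12−11.00)²/11.00 = 0.4040
df = 1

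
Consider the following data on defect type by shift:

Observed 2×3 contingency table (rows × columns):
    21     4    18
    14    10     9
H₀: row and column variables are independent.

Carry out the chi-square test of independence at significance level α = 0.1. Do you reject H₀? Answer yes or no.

reject H₀: yes

Row totals [43, 33], col totals [35, 14, 27], n=76
χ² = (21−19.80)²/19.80 + (4−7.92)²/7.92 + (18−15.28)²/15.28 + (14−15.20)²/15.20 + (10−6.08)²/6.08 + (9−11.72)²/11.72 = 5.7553
df = 2
p-value (upper-tail) = 0.05627
At α=0.1: p < α → reject H₀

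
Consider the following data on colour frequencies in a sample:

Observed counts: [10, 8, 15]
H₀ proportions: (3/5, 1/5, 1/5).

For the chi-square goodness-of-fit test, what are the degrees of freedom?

df = k − 1 = 3 − 1 = 2

degrees of freedom = 2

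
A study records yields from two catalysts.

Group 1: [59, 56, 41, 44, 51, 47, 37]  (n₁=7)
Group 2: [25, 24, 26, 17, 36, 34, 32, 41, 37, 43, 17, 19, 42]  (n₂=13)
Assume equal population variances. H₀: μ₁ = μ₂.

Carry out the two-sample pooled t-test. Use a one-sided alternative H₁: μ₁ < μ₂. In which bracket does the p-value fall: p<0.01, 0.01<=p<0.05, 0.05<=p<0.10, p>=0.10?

x̄₁=47.857, s₁=7.967, n₁=7
x̄₂=30.231, s₂=9.462, n₂=13
s_p² = [6·7.967² + 12·9.462²]/18 = 80.8425
SE = √(s_p²·(1/7+1/13)) = 4.2152
t = (47.857−30.231)/4.2152 = 4.1817
df = 18
p-value (one-sided, H₁ less) = 0.99972
→ bracket: p>=0.10

p-value bracket: p>=0.10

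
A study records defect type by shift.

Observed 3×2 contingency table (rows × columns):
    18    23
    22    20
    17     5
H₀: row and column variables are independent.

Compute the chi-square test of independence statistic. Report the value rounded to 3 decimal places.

test statistic = 6.527

Row totals [41, 42, 22], col totals [57, 48], n=105
χ² = (18−22.26)²/22.26 + (23−18.74)²/18.74 + (22−22.80)²/22.80 + (20−19.20)²/19.20 + (17−11.94)²/11.94 + (5−10.06)²/10.06 = 6.5270
df = 2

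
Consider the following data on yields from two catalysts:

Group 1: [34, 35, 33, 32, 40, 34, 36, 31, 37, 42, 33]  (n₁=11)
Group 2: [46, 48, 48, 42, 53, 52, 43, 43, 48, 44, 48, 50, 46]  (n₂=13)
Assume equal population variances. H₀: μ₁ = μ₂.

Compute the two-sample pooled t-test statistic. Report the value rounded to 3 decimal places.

x̄₁=35.182, s₁=3.371, n₁=11
x̄₂=47.000, s₂=3.440, n₂=13
s_p² = [10·3.371² + 12·3.440²]/22 = 11.6198
SE = √(s_p²·(1/11+1/13)) = 1.3965
t = (35.182−47.000)/1.3965 = -8.4628
df = 22

test statistic = -8.463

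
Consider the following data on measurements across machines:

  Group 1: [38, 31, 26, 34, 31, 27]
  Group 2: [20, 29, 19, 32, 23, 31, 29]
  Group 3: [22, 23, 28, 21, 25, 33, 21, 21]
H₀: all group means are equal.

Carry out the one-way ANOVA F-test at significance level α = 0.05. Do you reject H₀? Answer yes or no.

Group means [31.17, 26.14, 24.25], grand mean 26.857
SSB = Σnᵢ(x̄ᵢ−x̄)² = 169.381; SSW = ΣΣ(x−x̄ᵢ)² = 401.190
MSB = 169.381/2 = 84.6905; MSW = 401.190/18 = 22.2884
F = MSB/MSW = 3.7998
df = (2, 18)
p-value (upper-tail) = 0.04201
At α=0.05: p < α → reject H₀

reject H₀: yes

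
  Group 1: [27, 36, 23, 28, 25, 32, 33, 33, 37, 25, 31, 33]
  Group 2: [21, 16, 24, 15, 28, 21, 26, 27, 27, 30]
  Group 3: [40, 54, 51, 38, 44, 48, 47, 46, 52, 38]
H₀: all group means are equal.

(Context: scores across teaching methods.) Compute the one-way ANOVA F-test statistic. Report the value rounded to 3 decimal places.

test statistic = 50.186

Group means [30.25, 23.50, 45.80], grand mean 33.000
SSB = Σnᵢ(x̄ᵢ−x̄)² = 2631.650; SSW = ΣΣ(x−x̄ᵢ)² = 760.350
MSB = 2631.650/2 = 1315.8250; MSW = 760.350/29 = 26.2190
F = MSB/MSW = 50.1860
df = (2, 29)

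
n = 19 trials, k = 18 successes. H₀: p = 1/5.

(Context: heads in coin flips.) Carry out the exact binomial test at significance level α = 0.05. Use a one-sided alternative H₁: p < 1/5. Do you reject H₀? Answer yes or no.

Exact binomial: n=19, k=18, p₀=1/5=0.2000
P(X≤18) from Σ C(n,i)·p₀^i·(1−p₀)^(n−i)
p-value (one-sided, H₁ less) = 1.00000
At α=0.05: p ≥ α → fail to reject H₀

reject H₀: no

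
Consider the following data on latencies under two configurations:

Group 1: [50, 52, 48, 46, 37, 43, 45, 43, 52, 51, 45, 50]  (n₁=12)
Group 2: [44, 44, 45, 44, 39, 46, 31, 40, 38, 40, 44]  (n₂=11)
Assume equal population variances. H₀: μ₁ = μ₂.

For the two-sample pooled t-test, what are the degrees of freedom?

df = n₁ + n₂ − 2 = 12 + 11 − 2 = 21

degrees of freedom = 21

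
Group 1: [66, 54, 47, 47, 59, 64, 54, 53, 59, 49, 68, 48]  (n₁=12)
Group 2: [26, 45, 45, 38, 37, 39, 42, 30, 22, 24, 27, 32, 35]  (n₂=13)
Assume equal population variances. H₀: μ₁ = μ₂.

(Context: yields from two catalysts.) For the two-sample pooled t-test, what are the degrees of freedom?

df = n₁ + n₂ − 2 = 12 + 13 − 2 = 23

degrees of freedom = 23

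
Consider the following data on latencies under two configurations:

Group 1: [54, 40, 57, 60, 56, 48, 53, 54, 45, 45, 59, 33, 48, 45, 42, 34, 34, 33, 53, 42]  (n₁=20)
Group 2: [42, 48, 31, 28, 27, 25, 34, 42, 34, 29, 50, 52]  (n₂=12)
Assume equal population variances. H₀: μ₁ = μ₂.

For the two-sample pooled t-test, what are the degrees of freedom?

degrees of freedom = 30

df = n₁ + n₂ − 2 = 20 + 12 − 2 = 30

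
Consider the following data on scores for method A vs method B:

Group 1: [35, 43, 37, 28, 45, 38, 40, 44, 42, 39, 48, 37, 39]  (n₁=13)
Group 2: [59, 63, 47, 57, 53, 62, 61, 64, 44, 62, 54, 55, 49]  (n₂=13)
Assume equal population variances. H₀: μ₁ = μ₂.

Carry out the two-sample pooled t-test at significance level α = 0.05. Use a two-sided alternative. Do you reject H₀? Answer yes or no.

reject H₀: yes

x̄₁=39.615, s₁=5.075, n₁=13
x̄₂=56.154, s₂=6.504, n₂=13
s_p² = [12·5.075² + 12·6.504²]/24 = 34.0321
SE = √(s_p²·(1/13+1/13)) = 2.2882
t = (39.615−56.154)/2.2882 = -7.2278
df = 24
p-value (two-sided) = 0.00000
At α=0.05: p < α → reject H₀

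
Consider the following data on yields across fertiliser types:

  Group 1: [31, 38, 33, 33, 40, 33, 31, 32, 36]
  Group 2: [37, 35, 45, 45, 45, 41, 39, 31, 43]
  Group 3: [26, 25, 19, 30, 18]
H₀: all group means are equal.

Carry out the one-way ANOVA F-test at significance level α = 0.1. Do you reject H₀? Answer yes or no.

reject H₀: yes

Group means [34.11, 40.11, 23.60], grand mean 34.174
SSB = Σnᵢ(x̄ᵢ−x̄)² = 876.327; SSW = ΣΣ(x−x̄ᵢ)² = 382.978
MSB = 876.327/2 = 438.1633; MSW = 382.978/20 = 19.1489
F = MSB/MSW = 22.8819
df = (2, 20)
p-value (upper-tail) = 0.00001
At α=0.1: p < α → reject H₀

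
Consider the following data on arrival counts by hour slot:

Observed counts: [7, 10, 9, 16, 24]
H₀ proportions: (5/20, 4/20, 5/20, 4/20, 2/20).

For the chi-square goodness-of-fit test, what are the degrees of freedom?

degrees of freedom = 4

df = k − 1 = 5 − 1 = 4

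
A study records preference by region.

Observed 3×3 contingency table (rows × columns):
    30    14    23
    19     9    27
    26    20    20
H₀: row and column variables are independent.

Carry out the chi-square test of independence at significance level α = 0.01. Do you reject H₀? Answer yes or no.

reject H₀: no

Row totals [67, 55, 66], col totals [75, 43, 70], n=188
χ² = (30−26.73)²/26.73 + (14−15.32)²/15.32 + (23−24.95)²/24.95 + (19−21.94)²/21.94 + (9−12.58)²/12.58 + (27−20.48)²/20.48 + (26−26.33)²/26.33 + (20−15.10)²/15.10 + (20−24.57)²/24.57 = 6.6054
df = 4
p-value (upper-tail) = 0.15827
At α=0.01: p ≥ α → fail to reject H₀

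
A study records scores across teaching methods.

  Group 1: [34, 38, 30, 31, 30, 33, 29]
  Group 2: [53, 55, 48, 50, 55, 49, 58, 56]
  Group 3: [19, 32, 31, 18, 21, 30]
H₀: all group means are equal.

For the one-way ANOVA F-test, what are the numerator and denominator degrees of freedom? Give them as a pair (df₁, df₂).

degrees of freedom = [2, 18]

k = 3 groups, N = 21 total
df = (k−1, N−k) = (3−1, 21−3) = (2, 18)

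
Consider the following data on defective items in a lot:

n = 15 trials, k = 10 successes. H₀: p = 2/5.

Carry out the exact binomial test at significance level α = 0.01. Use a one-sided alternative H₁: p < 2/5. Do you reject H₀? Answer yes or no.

reject H₀: no

Exact binomial: n=15, k=10, p₀=2/5=0.4000
P(X≤10) from Σ C(n,i)·p₀^i·(1−p₀)^(n−i)
p-value (one-sided, H₁ less) = 0.99065
At α=0.01: p ≥ α → fail to reject H₀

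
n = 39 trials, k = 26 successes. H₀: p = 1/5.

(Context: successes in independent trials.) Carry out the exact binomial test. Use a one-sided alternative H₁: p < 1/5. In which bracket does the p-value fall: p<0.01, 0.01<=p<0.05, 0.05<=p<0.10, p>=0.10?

Exact binomial: n=39, k=26, p₀=1/5=0.2000
P(X≤26) from Σ C(n,i)·p₀^i·(1−p₀)^(n−i)
p-value (one-sided, H₁ less) = 1.00000
→ bracket: p>=0.10

p-value bracket: p>=0.10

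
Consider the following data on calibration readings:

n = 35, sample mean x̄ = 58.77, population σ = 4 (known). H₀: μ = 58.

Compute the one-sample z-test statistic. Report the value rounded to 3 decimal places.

SE = σ/√n = 4/√35 = 0.6761
z = (x̄−μ₀)/SE = (58.77−58)/0.6761 = 1.1388

test statistic = 1.139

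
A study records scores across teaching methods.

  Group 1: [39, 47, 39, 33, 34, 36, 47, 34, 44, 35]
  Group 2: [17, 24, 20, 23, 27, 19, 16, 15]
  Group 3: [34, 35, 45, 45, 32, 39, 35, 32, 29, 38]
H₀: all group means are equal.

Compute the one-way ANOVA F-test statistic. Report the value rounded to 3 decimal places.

Group means [38.80, 20.12, 36.40], grand mean 32.607
SSB = Σnᵢ(x̄ᵢ−x̄)² = 1773.804; SSW = ΣΣ(x−x̄ᵢ)² = 648.875
MSB = 1773.804/2 = 886.9018; MSW = 648.875/25 = 25.9550
F = MSB/MSW = 34.1707
df = (2, 25)

test statistic = 34.171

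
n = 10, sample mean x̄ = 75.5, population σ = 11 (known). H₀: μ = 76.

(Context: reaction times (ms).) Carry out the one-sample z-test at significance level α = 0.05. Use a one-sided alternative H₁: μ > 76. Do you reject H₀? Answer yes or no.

SE = σ/√n = 11/√10 = 3.4785
z = (x̄−μ₀)/SE = (75.5−76)/3.4785 = -0.1437
p-value (one-sided, H₁ greater) = 0.55715
At α=0.05: p ≥ α → fail to reject H₀

reject H₀: no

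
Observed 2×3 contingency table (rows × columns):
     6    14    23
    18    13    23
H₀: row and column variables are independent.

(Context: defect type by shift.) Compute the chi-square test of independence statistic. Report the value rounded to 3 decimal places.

test statistic = 4.852

Row totals [43, 54], col totals [24, 27, 46], n=97
χ² = (6−10.64)²/10.64 + (14−11.97)²/11.97 + (23−20.39)²/20.39 + (18−13.36)²/13.36 + (13−15.03)²/15.03 + (23−25.61)²/25.61 = 4.8520
df = 2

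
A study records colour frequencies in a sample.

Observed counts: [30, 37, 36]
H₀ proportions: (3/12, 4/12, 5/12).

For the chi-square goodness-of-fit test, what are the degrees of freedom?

df = k − 1 = 3 − 1 = 2

degrees of freedom = 2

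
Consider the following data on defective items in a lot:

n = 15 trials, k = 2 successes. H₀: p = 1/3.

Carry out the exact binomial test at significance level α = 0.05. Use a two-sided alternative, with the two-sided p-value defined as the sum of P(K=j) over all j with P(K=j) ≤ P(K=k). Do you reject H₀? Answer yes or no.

reject H₀: no

Exact binomial: n=15, k=2, p₀=1/3=0.3333
P(X=j) = C(n,j)·p₀^j·(1−p₀)^(n−j); p = Σ P(X=j) over j with P(X=j) ≤ P(X=2)
p-value (two-sided) = 0.16759
At α=0.05: p ≥ α → fail to reject H₀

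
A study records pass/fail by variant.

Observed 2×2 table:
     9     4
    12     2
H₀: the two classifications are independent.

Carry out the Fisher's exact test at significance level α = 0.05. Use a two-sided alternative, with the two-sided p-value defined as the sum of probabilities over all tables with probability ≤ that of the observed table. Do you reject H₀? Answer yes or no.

Margins: r₁=13, r₂=14, c₁=21, c₂=6, n=27
p_obs = C(13,9)·C(14,12)/C(27,21); sum pmf over tables with pmf ≤ p_obs
p-value (two-sided) = 0.38454
At α=0.05: p ≥ α → fail to reject H₀

reject H₀: no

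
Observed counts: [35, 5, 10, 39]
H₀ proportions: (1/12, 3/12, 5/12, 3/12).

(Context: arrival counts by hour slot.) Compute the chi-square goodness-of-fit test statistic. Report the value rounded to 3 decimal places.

n = 89; E_i = n·p_i = [7.42, 22.25, 37.08, 22.25]
χ² = (35−7.42)²/7.42 + (5−22.25)²/22.25 + (10−37.08)²/37.08 + (39−22.25)²/22.25 = 148.3483
df = 3

test statistic = 148.348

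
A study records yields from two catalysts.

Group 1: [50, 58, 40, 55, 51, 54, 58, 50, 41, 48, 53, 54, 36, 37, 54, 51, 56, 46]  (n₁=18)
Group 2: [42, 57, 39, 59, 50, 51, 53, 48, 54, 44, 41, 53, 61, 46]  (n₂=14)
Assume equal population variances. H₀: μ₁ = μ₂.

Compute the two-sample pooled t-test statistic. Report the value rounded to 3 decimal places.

test statistic = -0.123

x̄₁=49.556, s₁=6.905, n₁=18
x̄₂=49.857, s₂=6.837, n₂=14
s_p² = [17·6.905² + 13·6.837²]/30 = 47.2720
SE = √(s_p²·(1/18+1/14)) = 2.4501
t = (49.556−49.857)/2.4501 = -0.1231
df = 30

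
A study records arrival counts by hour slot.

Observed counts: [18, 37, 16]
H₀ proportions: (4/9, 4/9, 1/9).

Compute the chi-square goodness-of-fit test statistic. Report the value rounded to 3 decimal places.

n = 71; E_i = n·p_i = [31.56, 31.56, 7.89]
χ² = (18−31.56)²/31.56 + (37−31.56)²/31.56 + (16−7.89)²/7.89 = 15.1021
df = 2

test statistic = 15.102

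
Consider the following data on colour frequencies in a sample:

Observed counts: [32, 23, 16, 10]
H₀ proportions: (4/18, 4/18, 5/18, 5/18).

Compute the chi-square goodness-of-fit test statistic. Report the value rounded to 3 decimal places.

n = 81; E_i = n·p_i = [18.00, 18.00, 22.50, 22.50]
χ² = (32−18.00)²/18.00 + (23−18.00)²/18.00 + (16−22.50)²/22.50 + (10−22.50)²/22.50 = 21.1000
df = 3

test statistic = 21.100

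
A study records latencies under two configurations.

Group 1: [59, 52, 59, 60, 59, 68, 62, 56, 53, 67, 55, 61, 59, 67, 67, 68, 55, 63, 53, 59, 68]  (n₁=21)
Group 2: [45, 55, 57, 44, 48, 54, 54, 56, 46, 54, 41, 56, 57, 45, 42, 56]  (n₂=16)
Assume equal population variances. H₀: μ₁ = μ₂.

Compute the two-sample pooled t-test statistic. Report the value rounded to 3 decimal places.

x̄₁=60.476, s₁=5.391, n₁=21
x̄₂=50.625, s₂=5.909, n₂=16
s_p² = [20·5.391² + 15·5.909²]/35 = 31.5711
SE = √(s_p²·(1/21+1/16)) = 1.8646
t = (60.476−50.625)/1.8646 = 5.2834
df = 35

test statistic = 5.283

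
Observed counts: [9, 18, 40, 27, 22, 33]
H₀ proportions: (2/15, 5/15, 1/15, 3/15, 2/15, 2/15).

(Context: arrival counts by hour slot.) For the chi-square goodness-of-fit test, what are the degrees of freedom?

df = k − 1 = 6 − 1 = 5

degrees of freedom = 5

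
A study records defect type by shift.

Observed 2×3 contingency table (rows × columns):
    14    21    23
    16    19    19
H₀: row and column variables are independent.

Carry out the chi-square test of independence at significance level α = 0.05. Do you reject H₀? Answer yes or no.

reject H₀: no

Row totals [58, 54], col totals [30, 40, 42], n=112
χ² = (14−15.54)²/15.54 + (21−20.71)²/20.71 + (23−21.75)²/21.75 + (16−14.46)²/14.46 + (19−19.29)²/19.29 + (19−20.25)²/20.25 = 0.4720
df = 2
p-value (upper-tail) = 0.78977
At α=0.05: p ≥ α → fail to reject H₀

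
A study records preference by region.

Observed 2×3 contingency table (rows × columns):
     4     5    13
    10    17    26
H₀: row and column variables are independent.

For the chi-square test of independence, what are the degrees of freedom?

df = (r−1)(c−1) = (2−1)·(3−1) = 2

degrees of freedom = 2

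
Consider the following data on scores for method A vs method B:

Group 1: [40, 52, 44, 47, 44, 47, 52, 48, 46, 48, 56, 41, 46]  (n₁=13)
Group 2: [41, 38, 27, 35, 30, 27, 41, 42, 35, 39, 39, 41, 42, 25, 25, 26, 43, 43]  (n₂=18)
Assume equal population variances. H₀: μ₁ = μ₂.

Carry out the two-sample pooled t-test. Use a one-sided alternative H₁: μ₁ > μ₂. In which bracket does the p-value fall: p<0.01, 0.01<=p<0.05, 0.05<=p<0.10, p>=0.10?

x̄₁=47.000, s₁=4.453, n₁=13
x̄₂=35.500, s₂=6.879, n₂=18
s_p² = [12·4.453² + 17·6.879²]/29 = 35.9483
SE = √(s_p²·(1/13+1/18)) = 2.1823
t = (47.000−35.500)/2.1823 = 5.2697
df = 29
p-value (one-sided, H₁ greater) = 0.00001
→ bracket: p<0.01

p-value bracket: p<0.01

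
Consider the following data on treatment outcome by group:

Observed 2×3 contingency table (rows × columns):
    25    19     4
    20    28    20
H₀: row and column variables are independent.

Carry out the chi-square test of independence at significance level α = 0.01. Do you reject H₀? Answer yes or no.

Row totals [48, 68], col totals [45, 47, 24], n=116
χ² = (25−18.62)²/18.62 + (19−19.45)²/19.45 + (4−9.93)²/9.93 + (20−26.38)²/26.38 + (28−27.55)²/27.55 + (20−14.07)²/14.07 = 9.7883
df = 2
p-value (upper-tail) = 0.00749
At α=0.01: p < α → reject H₀

reject H₀: yes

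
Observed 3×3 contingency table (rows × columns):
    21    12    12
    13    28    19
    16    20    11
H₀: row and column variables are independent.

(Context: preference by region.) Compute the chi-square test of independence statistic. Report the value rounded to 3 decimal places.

test statistic = 8.355

Row totals [45, 60, 47], col totals [50, 60, 42], n=152
χ² = (21−14.80)²/14.80 + (12−17.76)²/17.76 + (12−12.43)²/12.43 + (13−19.74)²/19.74 + (28−23.68)²/23.68 + (19−16.58)²/16.58 + (16−15.46)²/15.46 + (20−18.55)²/18.55 + (11−12.99)²/12.99 = 8.3548
df = 4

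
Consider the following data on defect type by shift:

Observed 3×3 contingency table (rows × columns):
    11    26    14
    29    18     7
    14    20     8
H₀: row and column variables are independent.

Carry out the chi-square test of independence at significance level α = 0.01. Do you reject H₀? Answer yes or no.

Row totals [51, 54, 42], col totals [54, 64, 29], n=147
χ² = (11−18.73)²/18.73 + (26−22.20)²/22.20 + (14−10.06)²/10.06 + (29−19.84)²/19.84 + (18−23.51)²/23.51 + (7−10.65)²/10.65 + (14−15.43)²/15.43 + (20−18.29)²/18.29 + (8−8.29)²/8.29 = 12.4640
df = 4
p-value (upper-tail) = 0.01421
At α=0.01: p ≥ α → fail to reject H₀

reject H₀: no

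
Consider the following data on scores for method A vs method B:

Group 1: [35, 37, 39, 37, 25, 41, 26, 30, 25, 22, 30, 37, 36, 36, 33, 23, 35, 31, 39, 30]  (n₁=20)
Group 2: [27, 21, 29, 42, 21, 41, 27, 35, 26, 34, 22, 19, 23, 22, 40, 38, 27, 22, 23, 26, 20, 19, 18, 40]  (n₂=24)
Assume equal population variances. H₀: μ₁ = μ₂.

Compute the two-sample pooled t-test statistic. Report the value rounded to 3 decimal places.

x̄₁=32.350, s₁=5.761, n₁=20
x̄₂=27.583, s₂=7.879, n₂=24
s_p² = [19·5.761² + 23·7.879²]/42 = 49.0091
SE = √(s_p²·(1/20+1/24)) = 2.1196
t = (32.350−27.583)/2.1196 = 2.2489
df = 42

test statistic = 2.249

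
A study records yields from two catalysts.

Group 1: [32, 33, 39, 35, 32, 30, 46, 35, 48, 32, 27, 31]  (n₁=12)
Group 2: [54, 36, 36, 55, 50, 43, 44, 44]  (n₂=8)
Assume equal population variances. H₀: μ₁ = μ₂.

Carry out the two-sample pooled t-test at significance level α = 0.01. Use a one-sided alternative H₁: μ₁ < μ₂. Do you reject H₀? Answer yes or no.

reject H₀: yes

x̄₁=35.000, s₁=6.339, n₁=12
x̄₂=45.250, s₂=7.305, n₂=8
s_p² = [11·6.339² + 7·7.305²]/18 = 45.3056
SE = √(s_p²·(1/12+1/8)) = 3.0722
t = (35.000−45.250)/3.0722 = -3.3363
df = 18
p-value (one-sided, H₁ less) = 0.00184
At α=0.01: p < α → reject H₀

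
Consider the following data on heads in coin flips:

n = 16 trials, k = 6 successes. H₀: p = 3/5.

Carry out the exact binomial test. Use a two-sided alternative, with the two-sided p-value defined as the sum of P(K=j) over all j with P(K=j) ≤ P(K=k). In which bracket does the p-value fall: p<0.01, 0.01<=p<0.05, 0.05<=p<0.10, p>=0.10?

Exact binomial: n=16, k=6, p₀=3/5=0.6000
P(X=j) = C(n,j)·p₀^j·(1−p₀)^(n−j); p = Σ P(X=j) over j with P(X=j) ≤ P(X=6)
p-value (two-sided) = 0.07666
→ bracket: 0.05<=p<0.10

p-value bracket: 0.05<=p<0.10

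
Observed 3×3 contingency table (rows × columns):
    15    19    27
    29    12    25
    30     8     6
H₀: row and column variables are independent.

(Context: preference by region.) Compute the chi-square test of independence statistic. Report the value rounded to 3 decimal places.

Row totals [61, 66, 44], col totals [74, 39, 58], n=171
χ² = (15−26.40)²/26.40 + (19−13.91)²/13.91 + (27−20.69)²/20.69 + (29−28.56)²/28.56 + (12−15.05)²/15.05 + (25−22.39)²/22.39 + (30−19.04)²/19.04 + (8−10.04)²/10.04 + (6−14.92)²/14.92 = 21.6936
df = 4

test statistic = 21.694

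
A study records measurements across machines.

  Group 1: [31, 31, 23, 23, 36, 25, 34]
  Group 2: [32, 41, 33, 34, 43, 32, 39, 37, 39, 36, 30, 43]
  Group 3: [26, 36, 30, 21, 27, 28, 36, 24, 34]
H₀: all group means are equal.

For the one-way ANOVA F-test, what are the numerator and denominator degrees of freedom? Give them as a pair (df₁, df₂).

k = 3 groups, N = 28 total
df = (k−1, N−k) = (3−1, 28−3) = (2, 25)

degrees of freedom = [2, 25]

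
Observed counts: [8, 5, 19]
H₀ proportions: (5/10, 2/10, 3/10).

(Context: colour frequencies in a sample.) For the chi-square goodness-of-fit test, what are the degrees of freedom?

df = k − 1 = 3 − 1 = 2

degrees of freedom = 2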